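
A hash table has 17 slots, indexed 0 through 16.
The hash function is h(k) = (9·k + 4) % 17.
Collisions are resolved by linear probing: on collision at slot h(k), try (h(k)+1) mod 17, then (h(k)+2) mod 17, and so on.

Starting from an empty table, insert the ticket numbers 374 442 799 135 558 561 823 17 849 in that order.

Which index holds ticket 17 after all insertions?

374: h=4 -> slot 4
442: h=4, probe 4,5 -> slot 5
799: h=4, probe 4,5,6 -> slot 6
135: h=12 -> slot 12
558: h=11 -> slot 11
561: h=4, probe 4,5,6,7 -> slot 7
823: h=16 -> slot 16
17: h=4, probe 4,5,6,7,8 -> slot 8
849: h=12, probe 12,13 -> slot 13
Table: [_, _, _, _, 374, 442, 799, 561, 17, _, _, 558, 135, 849, _, _, 823]

8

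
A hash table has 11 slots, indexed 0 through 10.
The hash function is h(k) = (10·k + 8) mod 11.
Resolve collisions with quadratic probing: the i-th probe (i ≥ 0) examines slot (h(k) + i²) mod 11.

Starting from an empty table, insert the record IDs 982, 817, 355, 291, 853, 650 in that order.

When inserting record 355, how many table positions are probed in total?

3

Insert 982: h=5, slot 5 empty -> index 5.
Insert 817: h=5, slot 5 occupied -> index 6.
Insert 355: h=5, slots 5,6 occupied -> index 9.
Insert 291: h=3, slot 3 empty -> index 3.
Insert 853: h=2, slot 2 empty -> index 2.
Insert 650: h=7, slot 7 empty -> index 7.
Table: [—, —, 853, 291, —, 982, 817, 650, —, 355, —]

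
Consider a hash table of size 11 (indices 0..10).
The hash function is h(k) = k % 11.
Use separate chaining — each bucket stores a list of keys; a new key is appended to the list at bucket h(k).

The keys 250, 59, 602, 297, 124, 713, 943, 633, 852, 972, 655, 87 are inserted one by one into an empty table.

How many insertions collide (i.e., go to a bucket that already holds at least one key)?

4

Insert 250: h=8, bucket 8 empty -> new chain.
Insert 59: h=4, bucket 4 empty -> new chain.
Insert 602: h=8, bucket 8 nonempty -> append to chain.
Insert 297: h=0, bucket 0 empty -> new chain.
Insert 124: h=3, bucket 3 empty -> new chain.
Insert 713: h=9, bucket 9 empty -> new chain.
Insert 943: h=8, bucket 8 nonempty -> append to chain.
Insert 633: h=6, bucket 6 empty -> new chain.
Insert 852: h=5, bucket 5 empty -> new chain.
Insert 972: h=4, bucket 4 nonempty -> append to chain.
Insert 655: h=6, bucket 6 nonempty -> append to chain.
Insert 87: h=10, bucket 10 empty -> new chain.
Final buckets:
0: 297
1: .
2: .
3: 124
4: 59 -> 972
5: 852
6: 633 -> 655
7: .
8: 250 -> 602 -> 943
9: 713
10: 87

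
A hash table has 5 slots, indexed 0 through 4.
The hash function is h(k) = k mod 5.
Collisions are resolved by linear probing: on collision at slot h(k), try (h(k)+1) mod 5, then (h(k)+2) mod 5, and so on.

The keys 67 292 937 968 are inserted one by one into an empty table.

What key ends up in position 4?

67: h=2 -> slot 2
292: h=2, probe 2,3 -> slot 3
937: h=2, probe 2,3,4 -> slot 4
968: h=3, probe 3,4,0 -> slot 0
Table: [968, —, 67, 292, 937]

937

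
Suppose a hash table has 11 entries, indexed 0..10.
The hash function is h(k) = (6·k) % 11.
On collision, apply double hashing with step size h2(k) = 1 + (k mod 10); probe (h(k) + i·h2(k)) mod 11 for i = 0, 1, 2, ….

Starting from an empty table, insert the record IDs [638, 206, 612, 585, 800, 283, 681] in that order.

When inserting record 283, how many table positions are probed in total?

Insert 638: h=0, slot 0 empty => index 0.
Insert 206: h=4, slot 4 empty => index 4.
Insert 612: h=9, slot 9 empty => index 9.
Insert 585: h=1, slot 1 empty => index 1.
Insert 800: h=4, h2=1, slot 4 occupied => index 5.
Insert 283: h=4, h2=4, slot 4 occupied => index 8.
Insert 681: h=5, h2=2, slot 5 occupied => index 7.
Table: [638, 585, —, —, 206, 800, —, 681, 283, 612, —]

2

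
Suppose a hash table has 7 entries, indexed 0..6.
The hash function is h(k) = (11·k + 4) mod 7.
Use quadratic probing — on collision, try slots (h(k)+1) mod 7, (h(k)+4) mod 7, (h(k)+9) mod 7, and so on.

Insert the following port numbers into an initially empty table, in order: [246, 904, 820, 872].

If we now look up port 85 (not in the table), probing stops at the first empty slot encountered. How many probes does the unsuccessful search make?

4

Insert 246: h=1, slot 1 empty → index 1.
Insert 904: h=1, slot 1 occupied → index 2.
Insert 820: h=1, slots 1,2 occupied → index 5.
Insert 872: h=6, slot 6 empty → index 6.
Table: [_, 246, 904, _, _, 820, 872]
Lookup 85: h=1, probe 1,2,5,3 → slot 3 empty, not found.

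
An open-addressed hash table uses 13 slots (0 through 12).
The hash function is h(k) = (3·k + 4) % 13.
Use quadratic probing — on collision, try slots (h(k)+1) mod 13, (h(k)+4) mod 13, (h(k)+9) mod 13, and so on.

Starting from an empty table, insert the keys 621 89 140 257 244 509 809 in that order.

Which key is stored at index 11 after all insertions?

621: h=8 => slot 8
89: h=11 => slot 11
140: h=8, probe 8,9 => slot 9
257: h=8, probe 8,9,12 => slot 12
244: h=8, probe 8,9,12,4 => slot 4
509: h=10 => slot 10
809: h=0 => slot 0
Table: [809, ∅, ∅, ∅, 244, ∅, ∅, ∅, 621, 140, 509, 89, 257]

89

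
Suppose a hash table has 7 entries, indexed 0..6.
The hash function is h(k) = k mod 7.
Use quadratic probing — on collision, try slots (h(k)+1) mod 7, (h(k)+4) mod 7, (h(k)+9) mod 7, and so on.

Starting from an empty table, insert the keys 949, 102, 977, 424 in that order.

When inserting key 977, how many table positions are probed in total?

3

949: h=4 → slot 4
102: h=4, probe 4,5 → slot 5
977: h=4, probe 4,5,1 → slot 1
424: h=4, probe 4,5,1,6 → slot 6
Table: [-, 977, -, -, 949, 102, 424]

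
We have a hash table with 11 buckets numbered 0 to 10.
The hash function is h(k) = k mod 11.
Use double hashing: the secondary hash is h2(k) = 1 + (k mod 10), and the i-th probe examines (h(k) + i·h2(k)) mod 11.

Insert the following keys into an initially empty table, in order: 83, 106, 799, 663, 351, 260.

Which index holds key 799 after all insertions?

5

83 hashes to 6; slot 6 is free → place at 6.
106 hashes to 7; slot 7 is free → place at 7.
799 hashes to 7, h2=10; 7,6 taken → place at 5.
663 hashes to 3; slot 3 is free → place at 3.
351 hashes to 10; slot 10 is free → place at 10.
260 hashes to 7, h2=1; 7 taken → place at 8.
Table: [—, —, —, 663, —, 799, 83, 106, 260, —, 351]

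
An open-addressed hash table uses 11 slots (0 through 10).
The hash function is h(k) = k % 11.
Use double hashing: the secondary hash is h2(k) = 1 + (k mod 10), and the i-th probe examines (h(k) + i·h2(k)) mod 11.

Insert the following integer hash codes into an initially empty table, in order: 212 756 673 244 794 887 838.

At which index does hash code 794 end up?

212: h=3 -> slot 3
756: h=8 -> slot 8
673: h=2 -> slot 2
244: h=2, h2=5, probe 2,7 -> slot 7
794: h=2, h2=5, probe 2,7,1 -> slot 1
887: h=7, h2=8, probe 7,4 -> slot 4
838: h=2, h2=9, probe 2,0 -> slot 0
Table: [838, 794, 673, 212, 887, ., ., 244, 756, ., .]

1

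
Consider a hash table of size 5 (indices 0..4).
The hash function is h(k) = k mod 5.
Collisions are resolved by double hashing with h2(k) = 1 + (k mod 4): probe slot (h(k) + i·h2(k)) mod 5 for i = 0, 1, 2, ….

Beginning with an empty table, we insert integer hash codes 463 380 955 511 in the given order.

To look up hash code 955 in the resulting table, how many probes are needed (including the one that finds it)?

463: h=3 -> slot 3
380: h=0 -> slot 0
955: h=0, h2=4, probe 0,4 -> slot 4
511: h=1 -> slot 1
Table: [380, 511, ., 463, 955]
Lookup 955: h=0, h2=4, probe 0,4 → found at 4.

2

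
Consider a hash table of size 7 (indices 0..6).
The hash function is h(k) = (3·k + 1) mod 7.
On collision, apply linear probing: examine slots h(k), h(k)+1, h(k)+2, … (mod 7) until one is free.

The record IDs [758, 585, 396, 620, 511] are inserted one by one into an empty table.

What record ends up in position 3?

758: h=0 => slot 0
585: h=6 => slot 6
396: h=6, probe 6,0,1 => slot 1
620: h=6, probe 6,0,1,2 => slot 2
511: h=1, probe 1,2,3 => slot 3
Table: [758, 396, 620, 511, _, _, 585]

511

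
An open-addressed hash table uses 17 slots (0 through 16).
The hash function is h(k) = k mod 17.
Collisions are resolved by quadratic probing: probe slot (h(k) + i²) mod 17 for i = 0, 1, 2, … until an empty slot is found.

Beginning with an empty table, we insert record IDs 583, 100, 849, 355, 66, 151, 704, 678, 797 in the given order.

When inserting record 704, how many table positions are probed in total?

Insert 583: h=5, slot 5 empty → index 5.
Insert 100: h=15, slot 15 empty → index 15.
Insert 849: h=16, slot 16 empty → index 16.
Insert 355: h=15, slots 15,16 occupied → index 2.
Insert 66: h=15, slots 15,16,2 occupied → index 7.
Insert 151: h=15, slots 15,16,2,7 occupied → index 14.
Insert 704: h=7, slot 7 occupied → index 8.
Insert 678: h=15, slots 15,16,2,7,14 occupied → index 6.
Insert 797: h=15, slots 15,16,2,7,14,6 occupied → index 0.
Table: [797, -, 355, -, -, 583, 678, 66, 704, -, -, -, -, -, 151, 100, 849]

2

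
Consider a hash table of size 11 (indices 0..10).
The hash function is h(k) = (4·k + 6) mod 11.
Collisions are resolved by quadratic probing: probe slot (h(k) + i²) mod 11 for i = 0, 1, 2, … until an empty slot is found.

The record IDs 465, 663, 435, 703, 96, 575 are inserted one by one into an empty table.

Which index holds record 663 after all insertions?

465: h=7 → slot 7
663: h=7, probe 7,8 → slot 8
435: h=8, probe 8,9 → slot 9
703: h=2 → slot 2
96: h=5 → slot 5
575: h=7, probe 7,8,0 → slot 0
Table: [575, ∅, 703, ∅, ∅, 96, ∅, 465, 663, 435, ∅]

8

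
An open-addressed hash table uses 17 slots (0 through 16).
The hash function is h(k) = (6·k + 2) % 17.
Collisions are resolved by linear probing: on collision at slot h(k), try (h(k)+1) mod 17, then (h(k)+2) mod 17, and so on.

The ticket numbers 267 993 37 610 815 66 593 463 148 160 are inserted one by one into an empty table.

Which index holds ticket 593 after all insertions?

9

267 hashes to 6; slot 6 is free => place at 6.
993 hashes to 10; slot 10 is free => place at 10.
37 hashes to 3; slot 3 is free => place at 3.
610 hashes to 7; slot 7 is free => place at 7.
815 hashes to 13; slot 13 is free => place at 13.
66 hashes to 7; 7 taken => place at 8.
593 hashes to 7; 7,8 taken => place at 9.
463 hashes to 9; 9,10 taken => place at 11.
148 hashes to 6; 6,7,8,9,10,11 taken => place at 12.
160 hashes to 10; 10,11,12,13 taken => place at 14.
Table: [—, —, —, 37, —, —, 267, 610, 66, 593, 993, 463, 148, 815, 160, —, —]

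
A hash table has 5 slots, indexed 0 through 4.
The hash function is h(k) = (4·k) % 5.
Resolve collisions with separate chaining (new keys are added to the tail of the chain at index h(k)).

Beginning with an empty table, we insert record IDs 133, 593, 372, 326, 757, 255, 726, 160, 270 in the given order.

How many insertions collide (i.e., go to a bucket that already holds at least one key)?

5

Insert 133: h=2, bucket 2 empty -> new chain.
Insert 593: h=2, bucket 2 nonempty -> append to chain.
Insert 372: h=3, bucket 3 empty -> new chain.
Insert 326: h=4, bucket 4 empty -> new chain.
Insert 757: h=3, bucket 3 nonempty -> append to chain.
Insert 255: h=0, bucket 0 empty -> new chain.
Insert 726: h=4, bucket 4 nonempty -> append to chain.
Insert 160: h=0, bucket 0 nonempty -> append to chain.
Insert 270: h=0, bucket 0 nonempty -> append to chain.
Final buckets:
0: 255 -> 160 -> 270
1: _
2: 133 -> 593
3: 372 -> 757
4: 326 -> 726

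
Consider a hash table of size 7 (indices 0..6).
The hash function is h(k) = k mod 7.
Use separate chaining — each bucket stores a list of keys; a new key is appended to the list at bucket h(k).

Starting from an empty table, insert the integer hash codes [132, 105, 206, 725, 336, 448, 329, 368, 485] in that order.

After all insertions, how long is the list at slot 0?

Insert 132: h=6, bucket 6 empty → new chain.
Insert 105: h=0, bucket 0 empty → new chain.
Insert 206: h=3, bucket 3 empty → new chain.
Insert 725: h=4, bucket 4 empty → new chain.
Insert 336: h=0, bucket 0 nonempty → append to chain.
Insert 448: h=0, bucket 0 nonempty → append to chain.
Insert 329: h=0, bucket 0 nonempty → append to chain.
Insert 368: h=4, bucket 4 nonempty → append to chain.
Insert 485: h=2, bucket 2 empty → new chain.
Final buckets:
0: 105 -> 336 -> 448 -> 329
1: -
2: 485
3: 206
4: 725 -> 368
5: -
6: 132

4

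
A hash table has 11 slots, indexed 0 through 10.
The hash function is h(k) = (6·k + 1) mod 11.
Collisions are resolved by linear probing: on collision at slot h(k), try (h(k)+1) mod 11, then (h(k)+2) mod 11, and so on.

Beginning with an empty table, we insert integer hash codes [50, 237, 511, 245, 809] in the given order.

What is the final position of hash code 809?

6

Insert 50: h=4, slot 4 empty -> index 4.
Insert 237: h=4, slot 4 occupied -> index 5.
Insert 511: h=9, slot 9 empty -> index 9.
Insert 245: h=8, slot 8 empty -> index 8.
Insert 809: h=4, slots 4,5 occupied -> index 6.
Table: [., ., ., ., 50, 237, 809, ., 245, 511, .]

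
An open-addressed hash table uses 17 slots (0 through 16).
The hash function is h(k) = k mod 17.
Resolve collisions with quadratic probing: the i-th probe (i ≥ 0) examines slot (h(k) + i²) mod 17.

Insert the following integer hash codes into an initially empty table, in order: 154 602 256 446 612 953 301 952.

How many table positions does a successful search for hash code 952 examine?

4

154: h=1 → slot 1
602: h=7 → slot 7
256: h=1, probe 1,2 → slot 2
446: h=4 → slot 4
612: h=0 → slot 0
953: h=1, probe 1,2,5 → slot 5
301: h=12 → slot 12
952: h=0, probe 0,1,4,9 → slot 9
Table: [612, 154, 256, —, 446, 953, —, 602, —, 952, —, —, 301, —, —, —, —]
Lookup 952: h=0, probe 0,1,4,9 → found at 9.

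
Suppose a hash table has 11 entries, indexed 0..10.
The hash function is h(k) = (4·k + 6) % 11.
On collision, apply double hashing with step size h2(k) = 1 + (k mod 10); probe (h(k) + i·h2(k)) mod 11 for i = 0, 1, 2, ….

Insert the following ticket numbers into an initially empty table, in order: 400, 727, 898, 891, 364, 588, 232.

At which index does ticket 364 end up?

4

Insert 400: h=0, slot 0 empty → index 0.
Insert 727: h=10, slot 10 empty → index 10.
Insert 898: h=1, slot 1 empty → index 1.
Insert 891: h=6, slot 6 empty → index 6.
Insert 364: h=10, h2=5, slot 10 occupied → index 4.
Insert 588: h=4, h2=9, slot 4 occupied → index 2.
Insert 232: h=10, h2=3, slots 10,2 occupied → index 5.
Table: [400, 898, 588, ., 364, 232, 891, ., ., ., 727]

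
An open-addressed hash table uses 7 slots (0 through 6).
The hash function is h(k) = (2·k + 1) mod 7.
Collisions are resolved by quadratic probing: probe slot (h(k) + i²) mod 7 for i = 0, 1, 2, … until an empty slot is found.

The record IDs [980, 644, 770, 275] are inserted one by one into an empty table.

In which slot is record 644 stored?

2

Insert 980: h=1, slot 1 empty → index 1.
Insert 644: h=1, slot 1 occupied → index 2.
Insert 770: h=1, slots 1,2 occupied → index 5.
Insert 275: h=5, slot 5 occupied → index 6.
Table: [∅, 980, 644, ∅, ∅, 770, 275]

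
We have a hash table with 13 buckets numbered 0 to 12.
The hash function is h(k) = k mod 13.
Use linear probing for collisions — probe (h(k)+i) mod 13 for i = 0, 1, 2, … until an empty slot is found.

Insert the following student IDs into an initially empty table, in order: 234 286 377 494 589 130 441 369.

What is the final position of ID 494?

3

Insert 234: h=0, slot 0 empty => index 0.
Insert 286: h=0, slot 0 occupied => index 1.
Insert 377: h=0, slots 0,1 occupied => index 2.
Insert 494: h=0, slots 0,1,2 occupied => index 3.
Insert 589: h=4, slot 4 empty => index 4.
Insert 130: h=0, slots 0,1,2,3,4 occupied => index 5.
Insert 441: h=12, slot 12 empty => index 12.
Insert 369: h=5, slot 5 occupied => index 6.
Table: [234, 286, 377, 494, 589, 130, 369, ., ., ., ., ., 441]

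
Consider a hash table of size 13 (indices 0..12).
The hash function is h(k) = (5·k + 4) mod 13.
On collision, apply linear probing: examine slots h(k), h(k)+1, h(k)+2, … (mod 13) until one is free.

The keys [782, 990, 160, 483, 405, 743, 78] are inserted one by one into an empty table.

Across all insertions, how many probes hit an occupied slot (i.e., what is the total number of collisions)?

Insert 782: h=1, slot 1 empty → index 1.
Insert 990: h=1, slot 1 occupied → index 2.
Insert 160: h=11, slot 11 empty → index 11.
Insert 483: h=1, slots 1,2 occupied → index 3.
Insert 405: h=1, slots 1,2,3 occupied → index 4.
Insert 743: h=1, slots 1,2,3,4 occupied → index 5.
Insert 78: h=4, slots 4,5 occupied → index 6.
Table: [—, 782, 990, 483, 405, 743, 78, —, —, —, —, 160, —]

12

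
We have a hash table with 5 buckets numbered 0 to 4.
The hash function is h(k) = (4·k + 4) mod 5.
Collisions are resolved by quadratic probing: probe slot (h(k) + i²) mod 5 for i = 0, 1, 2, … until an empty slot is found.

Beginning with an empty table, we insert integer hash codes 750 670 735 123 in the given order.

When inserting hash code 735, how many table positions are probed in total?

3

750: h=4 -> slot 4
670: h=4, probe 4,0 -> slot 0
735: h=4, probe 4,0,3 -> slot 3
123: h=1 -> slot 1
Table: [670, 123, _, 735, 750]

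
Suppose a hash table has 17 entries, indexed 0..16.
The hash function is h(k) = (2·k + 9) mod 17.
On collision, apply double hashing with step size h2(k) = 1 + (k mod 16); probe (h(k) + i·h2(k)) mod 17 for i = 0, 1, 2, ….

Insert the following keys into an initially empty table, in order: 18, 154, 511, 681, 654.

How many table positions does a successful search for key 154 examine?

18: h=11 -> slot 11
154: h=11, h2=11, probe 11,5 -> slot 5
511: h=11, h2=16, probe 11,10 -> slot 10
681: h=11, h2=10, probe 11,4 -> slot 4
654: h=8 -> slot 8
Table: [., ., ., ., 681, 154, ., ., 654, ., 511, 18, ., ., ., ., .]
Lookup 154: h=11, h2=11, probe 11,5 → found at 5.

2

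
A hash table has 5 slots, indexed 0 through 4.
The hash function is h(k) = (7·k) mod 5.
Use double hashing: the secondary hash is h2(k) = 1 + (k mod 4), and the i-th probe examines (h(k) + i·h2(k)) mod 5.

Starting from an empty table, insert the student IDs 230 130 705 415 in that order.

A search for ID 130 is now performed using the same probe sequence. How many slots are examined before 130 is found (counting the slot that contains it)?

2

230 hashes to 0; slot 0 is free => place at 0.
130 hashes to 0, h2=3; 0 taken => place at 3.
705 hashes to 0, h2=2; 0 taken => place at 2.
415 hashes to 0, h2=4; 0 taken => place at 4.
Table: [230, ., 705, 130, 415]
Lookup 130: h=0, h2=3, probe 0,3 → found at 3.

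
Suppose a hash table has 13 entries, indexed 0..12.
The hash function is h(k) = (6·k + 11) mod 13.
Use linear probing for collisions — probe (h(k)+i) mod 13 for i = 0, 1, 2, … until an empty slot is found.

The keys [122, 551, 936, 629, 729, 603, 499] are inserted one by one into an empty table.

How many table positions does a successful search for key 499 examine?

Insert 122: h=2, slot 2 empty -> index 2.
Insert 551: h=2, slot 2 occupied -> index 3.
Insert 936: h=11, slot 11 empty -> index 11.
Insert 629: h=2, slots 2,3 occupied -> index 4.
Insert 729: h=4, slot 4 occupied -> index 5.
Insert 603: h=2, slots 2,3,4,5 occupied -> index 6.
Insert 499: h=2, slots 2,3,4,5,6 occupied -> index 7.
Table: [∅, ∅, 122, 551, 629, 729, 603, 499, ∅, ∅, ∅, 936, ∅]
Lookup 499: h=2, probe 2,3,4,5,6,7 → found at 7.

6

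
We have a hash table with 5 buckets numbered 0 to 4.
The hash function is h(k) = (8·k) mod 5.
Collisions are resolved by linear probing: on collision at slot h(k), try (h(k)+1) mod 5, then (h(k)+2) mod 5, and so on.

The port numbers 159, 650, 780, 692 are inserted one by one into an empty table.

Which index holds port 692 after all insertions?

3

159: h=2 -> slot 2
650: h=0 -> slot 0
780: h=0, probe 0,1 -> slot 1
692: h=1, probe 1,2,3 -> slot 3
Table: [650, 780, 159, 692, —]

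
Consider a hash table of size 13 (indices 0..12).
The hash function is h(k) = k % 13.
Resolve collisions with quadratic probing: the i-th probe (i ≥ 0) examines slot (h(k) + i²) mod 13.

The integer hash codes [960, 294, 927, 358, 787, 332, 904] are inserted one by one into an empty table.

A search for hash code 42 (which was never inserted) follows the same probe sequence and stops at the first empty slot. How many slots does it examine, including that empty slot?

4

960: h=11 => slot 11
294: h=8 => slot 8
927: h=4 => slot 4
358: h=7 => slot 7
787: h=7, probe 7,8,11,3 => slot 3
332: h=7, probe 7,8,11,3,10 => slot 10
904: h=7, probe 7,8,11,3,10,6 => slot 6
Table: [., ., ., 787, 927, ., 904, 358, 294, ., 332, 960, .]
Lookup 42: h=3, probe 3,4,7,12 → slot 12 empty, not found.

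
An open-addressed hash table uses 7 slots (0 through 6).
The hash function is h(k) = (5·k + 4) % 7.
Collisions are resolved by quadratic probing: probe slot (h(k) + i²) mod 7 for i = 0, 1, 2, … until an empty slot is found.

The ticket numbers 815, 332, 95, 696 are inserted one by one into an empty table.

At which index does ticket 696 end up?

815: h=5 -> slot 5
332: h=5, probe 5,6 -> slot 6
95: h=3 -> slot 3
696: h=5, probe 5,6,2 -> slot 2
Table: [_, _, 696, 95, _, 815, 332]

2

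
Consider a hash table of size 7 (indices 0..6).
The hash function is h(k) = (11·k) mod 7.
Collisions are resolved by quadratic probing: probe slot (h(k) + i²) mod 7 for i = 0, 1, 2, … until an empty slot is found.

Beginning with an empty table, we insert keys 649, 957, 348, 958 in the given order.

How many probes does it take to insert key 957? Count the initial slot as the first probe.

2

649: h=6 => slot 6
957: h=6, probe 6,0 => slot 0
348: h=6, probe 6,0,3 => slot 3
958: h=3, probe 3,4 => slot 4
Table: [957, ., ., 348, 958, ., 649]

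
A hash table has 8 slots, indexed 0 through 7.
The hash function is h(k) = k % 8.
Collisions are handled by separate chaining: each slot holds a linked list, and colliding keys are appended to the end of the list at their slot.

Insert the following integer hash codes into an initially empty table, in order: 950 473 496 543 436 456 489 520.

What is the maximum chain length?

950 → bucket 6
473 → bucket 1
496 → bucket 0
543 → bucket 7
436 → bucket 4
456 → bucket 0 (collision)
489 → bucket 1 (collision)
520 → bucket 0 (collision)
Final buckets:
0: 496 -> 456 -> 520
1: 473 -> 489
2: —
3: —
4: 436
5: —
6: 950
7: 543

3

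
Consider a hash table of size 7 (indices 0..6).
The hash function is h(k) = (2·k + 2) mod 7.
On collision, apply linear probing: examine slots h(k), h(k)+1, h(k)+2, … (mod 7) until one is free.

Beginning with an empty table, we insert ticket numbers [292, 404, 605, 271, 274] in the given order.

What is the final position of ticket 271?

292: h=5 → slot 5
404: h=5, probe 5,6 → slot 6
605: h=1 → slot 1
271: h=5, probe 5,6,0 → slot 0
274: h=4 → slot 4
Table: [271, 605, —, —, 274, 292, 404]

0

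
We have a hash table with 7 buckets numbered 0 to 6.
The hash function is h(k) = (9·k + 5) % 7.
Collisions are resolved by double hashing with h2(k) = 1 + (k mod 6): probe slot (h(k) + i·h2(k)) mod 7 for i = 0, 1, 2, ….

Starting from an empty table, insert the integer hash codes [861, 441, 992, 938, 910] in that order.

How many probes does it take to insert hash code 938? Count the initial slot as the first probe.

861: h=5 -> slot 5
441: h=5, h2=4, probe 5,2 -> slot 2
992: h=1 -> slot 1
938: h=5, h2=3, probe 5,1,4 -> slot 4
910: h=5, h2=5, probe 5,3 -> slot 3
Table: [∅, 992, 441, 910, 938, 861, ∅]

3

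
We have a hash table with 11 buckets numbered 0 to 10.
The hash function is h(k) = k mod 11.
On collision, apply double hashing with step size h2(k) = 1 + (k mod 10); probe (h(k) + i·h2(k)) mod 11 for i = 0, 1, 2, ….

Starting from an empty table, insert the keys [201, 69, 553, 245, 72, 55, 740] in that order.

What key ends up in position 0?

201: h=3 -> slot 3
69: h=3, h2=10, probe 3,2 -> slot 2
553: h=3, h2=4, probe 3,7 -> slot 7
245: h=3, h2=6, probe 3,9 -> slot 9
72: h=6 -> slot 6
55: h=0 -> slot 0
740: h=3, h2=1, probe 3,4 -> slot 4
Table: [55, ., 69, 201, 740, ., 72, 553, ., 245, .]

55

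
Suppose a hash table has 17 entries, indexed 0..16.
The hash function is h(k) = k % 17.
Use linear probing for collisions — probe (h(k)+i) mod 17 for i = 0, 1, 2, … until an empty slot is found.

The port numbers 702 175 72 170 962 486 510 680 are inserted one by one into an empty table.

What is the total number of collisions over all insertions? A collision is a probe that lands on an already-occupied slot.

702: h=5 → slot 5
175: h=5, probe 5,6 → slot 6
72: h=4 → slot 4
170: h=0 → slot 0
962: h=10 → slot 10
486: h=10, probe 10,11 → slot 11
510: h=0, probe 0,1 → slot 1
680: h=0, probe 0,1,2 → slot 2
Table: [170, 510, 680, ∅, 72, 702, 175, ∅, ∅, ∅, 962, 486, ∅, ∅, ∅, ∅, ∅]

5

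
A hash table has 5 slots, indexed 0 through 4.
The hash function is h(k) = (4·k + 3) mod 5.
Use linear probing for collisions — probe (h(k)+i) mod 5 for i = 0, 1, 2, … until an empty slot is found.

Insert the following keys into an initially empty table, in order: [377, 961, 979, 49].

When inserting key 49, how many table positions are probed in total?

Insert 377: h=1, slot 1 empty -> index 1.
Insert 961: h=2, slot 2 empty -> index 2.
Insert 979: h=4, slot 4 empty -> index 4.
Insert 49: h=4, slot 4 occupied -> index 0.
Table: [49, 377, 961, _, 979]

2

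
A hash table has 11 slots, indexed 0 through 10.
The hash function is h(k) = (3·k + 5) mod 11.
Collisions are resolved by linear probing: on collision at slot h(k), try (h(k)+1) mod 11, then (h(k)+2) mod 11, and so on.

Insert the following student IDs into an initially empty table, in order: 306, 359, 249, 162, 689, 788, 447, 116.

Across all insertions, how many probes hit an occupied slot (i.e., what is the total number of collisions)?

12

306: h=10 -> slot 10
359: h=4 -> slot 4
249: h=4, probe 4,5 -> slot 5
162: h=7 -> slot 7
689: h=4, probe 4,5,6 -> slot 6
788: h=4, probe 4,5,6,7,8 -> slot 8
447: h=4, probe 4,5,6,7,8,9 -> slot 9
116: h=1 -> slot 1
Table: [_, 116, _, _, 359, 249, 689, 162, 788, 447, 306]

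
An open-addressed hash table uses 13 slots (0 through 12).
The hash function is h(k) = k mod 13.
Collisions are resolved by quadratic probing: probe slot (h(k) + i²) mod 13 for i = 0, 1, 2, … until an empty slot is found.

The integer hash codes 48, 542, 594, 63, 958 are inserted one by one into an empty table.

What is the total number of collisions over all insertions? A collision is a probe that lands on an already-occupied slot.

6

Insert 48: h=9, slot 9 empty → index 9.
Insert 542: h=9, slot 9 occupied → index 10.
Insert 594: h=9, slots 9,10 occupied → index 0.
Insert 63: h=11, slot 11 empty → index 11.
Insert 958: h=9, slots 9,10,0 occupied → index 5.
Table: [594, —, —, —, —, 958, —, —, —, 48, 542, 63, —]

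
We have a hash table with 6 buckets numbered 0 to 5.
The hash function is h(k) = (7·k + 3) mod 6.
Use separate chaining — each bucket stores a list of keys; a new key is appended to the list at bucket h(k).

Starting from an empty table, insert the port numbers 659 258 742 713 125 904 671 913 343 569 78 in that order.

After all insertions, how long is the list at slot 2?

5

Insert 659: h=2, bucket 2 empty -> new chain.
Insert 258: h=3, bucket 3 empty -> new chain.
Insert 742: h=1, bucket 1 empty -> new chain.
Insert 713: h=2, bucket 2 nonempty -> append to chain.
Insert 125: h=2, bucket 2 nonempty -> append to chain.
Insert 904: h=1, bucket 1 nonempty -> append to chain.
Insert 671: h=2, bucket 2 nonempty -> append to chain.
Insert 913: h=4, bucket 4 empty -> new chain.
Insert 343: h=4, bucket 4 nonempty -> append to chain.
Insert 569: h=2, bucket 2 nonempty -> append to chain.
Insert 78: h=3, bucket 3 nonempty -> append to chain.
Final buckets:
0: _
1: 742 -> 904
2: 659 -> 713 -> 125 -> 671 -> 569
3: 258 -> 78
4: 913 -> 343
5: _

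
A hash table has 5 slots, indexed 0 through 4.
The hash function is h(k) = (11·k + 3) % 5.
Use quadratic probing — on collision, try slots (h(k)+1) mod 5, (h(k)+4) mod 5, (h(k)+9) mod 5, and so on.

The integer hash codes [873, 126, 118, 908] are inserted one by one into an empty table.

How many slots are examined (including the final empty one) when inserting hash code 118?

2

Insert 873: h=1, slot 1 empty -> index 1.
Insert 126: h=4, slot 4 empty -> index 4.
Insert 118: h=1, slot 1 occupied -> index 2.
Insert 908: h=1, slots 1,2 occupied -> index 0.
Table: [908, 873, 118, -, 126]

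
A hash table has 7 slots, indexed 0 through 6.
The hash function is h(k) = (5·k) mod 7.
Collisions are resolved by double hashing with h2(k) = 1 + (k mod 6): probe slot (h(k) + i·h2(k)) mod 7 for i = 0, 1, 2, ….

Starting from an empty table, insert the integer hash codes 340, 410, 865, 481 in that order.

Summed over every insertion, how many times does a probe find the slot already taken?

340: h=6 → slot 6
410: h=6, h2=3, probe 6,2 → slot 2
865: h=6, h2=2, probe 6,1 → slot 1
481: h=4 → slot 4
Table: [—, 865, 410, —, 481, —, 340]

2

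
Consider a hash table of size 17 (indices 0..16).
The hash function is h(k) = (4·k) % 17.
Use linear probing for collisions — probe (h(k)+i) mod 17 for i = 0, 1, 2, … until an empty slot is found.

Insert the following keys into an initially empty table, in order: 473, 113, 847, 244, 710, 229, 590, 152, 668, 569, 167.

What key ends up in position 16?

473: h=5 → slot 5
113: h=10 → slot 10
847: h=5, probe 5,6 → slot 6
244: h=7 → slot 7
710: h=1 → slot 1
229: h=15 → slot 15
590: h=14 → slot 14
152: h=13 → slot 13
668: h=3 → slot 3
569: h=15, probe 15,16 → slot 16
167: h=5, probe 5,6,7,8 → slot 8
Table: [., 710, ., 668, ., 473, 847, 244, 167, ., 113, ., ., 152, 590, 229, 569]

569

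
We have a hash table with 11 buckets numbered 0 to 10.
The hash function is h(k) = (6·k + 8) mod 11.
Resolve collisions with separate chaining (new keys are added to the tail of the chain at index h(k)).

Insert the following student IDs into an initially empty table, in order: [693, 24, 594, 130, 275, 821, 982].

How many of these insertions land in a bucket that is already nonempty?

Insert 693: h=8, bucket 8 empty -> new chain.
Insert 24: h=9, bucket 9 empty -> new chain.
Insert 594: h=8, bucket 8 nonempty -> append to chain.
Insert 130: h=7, bucket 7 empty -> new chain.
Insert 275: h=8, bucket 8 nonempty -> append to chain.
Insert 821: h=6, bucket 6 empty -> new chain.
Insert 982: h=4, bucket 4 empty -> new chain.
Final buckets:
0: ∅
1: ∅
2: ∅
3: ∅
4: 982
5: ∅
6: 821
7: 130
8: 693 -> 594 -> 275
9: 24
10: ∅

2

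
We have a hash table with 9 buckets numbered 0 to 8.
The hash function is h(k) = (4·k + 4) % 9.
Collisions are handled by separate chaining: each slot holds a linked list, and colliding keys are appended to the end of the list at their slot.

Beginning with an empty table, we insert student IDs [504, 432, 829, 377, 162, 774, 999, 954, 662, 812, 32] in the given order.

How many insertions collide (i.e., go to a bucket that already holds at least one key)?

6

Insert 504: h=4, bucket 4 empty → new chain.
Insert 432: h=4, bucket 4 nonempty → append to chain.
Insert 829: h=8, bucket 8 empty → new chain.
Insert 377: h=0, bucket 0 empty → new chain.
Insert 162: h=4, bucket 4 nonempty → append to chain.
Insert 774: h=4, bucket 4 nonempty → append to chain.
Insert 999: h=4, bucket 4 nonempty → append to chain.
Insert 954: h=4, bucket 4 nonempty → append to chain.
Insert 662: h=6, bucket 6 empty → new chain.
Insert 812: h=3, bucket 3 empty → new chain.
Insert 32: h=6, bucket 6 nonempty → append to chain.
Final buckets:
0: 377
1: —
2: —
3: 812
4: 504 -> 432 -> 162 -> 774 -> 999 -> 954
5: —
6: 662 -> 32
7: —
8: 829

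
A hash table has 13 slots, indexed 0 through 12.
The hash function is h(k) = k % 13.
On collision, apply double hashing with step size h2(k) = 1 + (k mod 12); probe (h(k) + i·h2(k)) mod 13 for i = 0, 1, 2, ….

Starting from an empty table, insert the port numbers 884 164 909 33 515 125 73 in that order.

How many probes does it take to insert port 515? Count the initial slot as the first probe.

884 hashes to 0; slot 0 is free => place at 0.
164 hashes to 8; slot 8 is free => place at 8.
909 hashes to 12; slot 12 is free => place at 12.
33 hashes to 7; slot 7 is free => place at 7.
515 hashes to 8, h2=12; 8,7 taken => place at 6.
125 hashes to 8, h2=6; 8 taken => place at 1.
73 hashes to 8, h2=2; 8 taken => place at 10.
Table: [884, 125, _, _, _, _, 515, 33, 164, _, 73, _, 909]

3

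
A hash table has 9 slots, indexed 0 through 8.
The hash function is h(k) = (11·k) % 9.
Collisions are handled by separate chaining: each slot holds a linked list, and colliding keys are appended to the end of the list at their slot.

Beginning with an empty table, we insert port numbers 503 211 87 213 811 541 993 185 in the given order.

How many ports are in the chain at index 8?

503 → bucket 7
211 → bucket 8
87 → bucket 3
213 → bucket 3 (collision)
811 → bucket 2
541 → bucket 2 (collision)
993 → bucket 6
185 → bucket 1
Final buckets:
0: _
1: 185
2: 811 -> 541
3: 87 -> 213
4: _
5: _
6: 993
7: 503
8: 211

1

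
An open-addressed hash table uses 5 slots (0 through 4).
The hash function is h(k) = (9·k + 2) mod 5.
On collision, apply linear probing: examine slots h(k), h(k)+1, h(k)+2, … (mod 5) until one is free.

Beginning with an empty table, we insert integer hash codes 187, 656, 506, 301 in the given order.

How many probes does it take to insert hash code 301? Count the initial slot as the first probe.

3

187: h=0 -> slot 0
656: h=1 -> slot 1
506: h=1, probe 1,2 -> slot 2
301: h=1, probe 1,2,3 -> slot 3
Table: [187, 656, 506, 301, ∅]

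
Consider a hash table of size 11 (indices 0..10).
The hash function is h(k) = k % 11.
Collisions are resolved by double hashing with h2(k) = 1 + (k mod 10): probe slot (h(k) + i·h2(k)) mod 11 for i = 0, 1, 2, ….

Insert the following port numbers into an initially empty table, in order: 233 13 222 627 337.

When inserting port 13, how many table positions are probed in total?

Insert 233: h=2, slot 2 empty => index 2.
Insert 13: h=2, h2=4, slot 2 occupied => index 6.
Insert 222: h=2, h2=3, slot 2 occupied => index 5.
Insert 627: h=0, slot 0 empty => index 0.
Insert 337: h=7, slot 7 empty => index 7.
Table: [627, _, 233, _, _, 222, 13, 337, _, _, _]

2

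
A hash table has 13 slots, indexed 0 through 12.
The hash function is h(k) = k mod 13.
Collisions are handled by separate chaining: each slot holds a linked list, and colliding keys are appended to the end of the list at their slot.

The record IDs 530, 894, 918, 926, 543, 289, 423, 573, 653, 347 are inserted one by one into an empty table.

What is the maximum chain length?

3

530 → bucket 10
894 → bucket 10 (collision)
918 → bucket 8
926 → bucket 3
543 → bucket 10 (collision)
289 → bucket 3 (collision)
423 → bucket 7
573 → bucket 1
653 → bucket 3 (collision)
347 → bucket 9
Final buckets:
0: —
1: 573
2: —
3: 926 -> 289 -> 653
4: —
5: —
6: —
7: 423
8: 918
9: 347
10: 530 -> 894 -> 543
11: —
12: —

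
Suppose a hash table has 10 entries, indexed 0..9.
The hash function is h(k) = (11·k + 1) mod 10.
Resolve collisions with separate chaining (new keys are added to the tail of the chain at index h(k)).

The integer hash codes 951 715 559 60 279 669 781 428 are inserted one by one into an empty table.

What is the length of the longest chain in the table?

3

Insert 951: h=2, bucket 2 empty → new chain.
Insert 715: h=6, bucket 6 empty → new chain.
Insert 559: h=0, bucket 0 empty → new chain.
Insert 60: h=1, bucket 1 empty → new chain.
Insert 279: h=0, bucket 0 nonempty → append to chain.
Insert 669: h=0, bucket 0 nonempty → append to chain.
Insert 781: h=2, bucket 2 nonempty → append to chain.
Insert 428: h=9, bucket 9 empty → new chain.
Final buckets:
0: 559 -> 279 -> 669
1: 60
2: 951 -> 781
3: ∅
4: ∅
5: ∅
6: 715
7: ∅
8: ∅
9: 428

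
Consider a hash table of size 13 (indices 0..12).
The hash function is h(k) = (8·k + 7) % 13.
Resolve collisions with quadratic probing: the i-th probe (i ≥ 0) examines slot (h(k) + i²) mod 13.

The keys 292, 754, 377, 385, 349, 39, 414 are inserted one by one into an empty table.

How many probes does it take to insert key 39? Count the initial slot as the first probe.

3

292: h=3 → slot 3
754: h=7 → slot 7
377: h=7, probe 7,8 → slot 8
385: h=6 → slot 6
349: h=4 → slot 4
39: h=7, probe 7,8,11 → slot 11
414: h=4, probe 4,5 → slot 5
Table: [-, -, -, 292, 349, 414, 385, 754, 377, -, -, 39, -]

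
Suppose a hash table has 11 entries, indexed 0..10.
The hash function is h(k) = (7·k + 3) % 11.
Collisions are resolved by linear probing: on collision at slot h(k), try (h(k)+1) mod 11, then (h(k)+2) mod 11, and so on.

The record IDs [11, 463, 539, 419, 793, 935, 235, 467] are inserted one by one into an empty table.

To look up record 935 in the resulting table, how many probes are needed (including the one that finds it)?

3

Insert 11: h=3, slot 3 empty => index 3.
Insert 463: h=10, slot 10 empty => index 10.
Insert 539: h=3, slot 3 occupied => index 4.
Insert 419: h=10, slot 10 occupied => index 0.
Insert 793: h=10, slots 10,0 occupied => index 1.
Insert 935: h=3, slots 3,4 occupied => index 5.
Insert 235: h=9, slot 9 empty => index 9.
Insert 467: h=5, slot 5 occupied => index 6.
Table: [419, 793, _, 11, 539, 935, 467, _, _, 235, 463]
Lookup 935: h=3, probe 3,4,5 → found at 5.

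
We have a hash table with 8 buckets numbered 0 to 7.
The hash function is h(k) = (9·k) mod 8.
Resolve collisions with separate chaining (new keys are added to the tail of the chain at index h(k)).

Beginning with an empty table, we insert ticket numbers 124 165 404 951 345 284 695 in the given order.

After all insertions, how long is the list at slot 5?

1

Insert 124: h=4, bucket 4 empty → new chain.
Insert 165: h=5, bucket 5 empty → new chain.
Insert 404: h=4, bucket 4 nonempty → append to chain.
Insert 951: h=7, bucket 7 empty → new chain.
Insert 345: h=1, bucket 1 empty → new chain.
Insert 284: h=4, bucket 4 nonempty → append to chain.
Insert 695: h=7, bucket 7 nonempty → append to chain.
Final buckets:
0: .
1: 345
2: .
3: .
4: 124 -> 404 -> 284
5: 165
6: .
7: 951 -> 695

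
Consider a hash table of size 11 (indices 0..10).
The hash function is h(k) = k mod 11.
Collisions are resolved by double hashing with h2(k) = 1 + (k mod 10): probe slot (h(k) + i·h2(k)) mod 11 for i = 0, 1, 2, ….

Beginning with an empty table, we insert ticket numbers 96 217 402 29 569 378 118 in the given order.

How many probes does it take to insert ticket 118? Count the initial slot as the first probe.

96 hashes to 8; slot 8 is free => place at 8.
217 hashes to 8, h2=8; 8 taken => place at 5.
402 hashes to 6; slot 6 is free => place at 6.
29 hashes to 7; slot 7 is free => place at 7.
569 hashes to 8, h2=10; 8,7,6,5 taken => place at 4.
378 hashes to 4, h2=9; 4 taken => place at 2.
118 hashes to 8, h2=9; 8,6,4,2 taken => place at 0.
Table: [118, ., 378, ., 569, 217, 402, 29, 96, ., .]

5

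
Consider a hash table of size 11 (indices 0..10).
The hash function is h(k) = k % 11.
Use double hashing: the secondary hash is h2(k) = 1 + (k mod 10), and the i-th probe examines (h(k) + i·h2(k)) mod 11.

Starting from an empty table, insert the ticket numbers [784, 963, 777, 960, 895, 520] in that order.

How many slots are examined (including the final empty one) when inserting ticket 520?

784: h=3 -> slot 3
963: h=6 -> slot 6
777: h=7 -> slot 7
960: h=3, h2=1, probe 3,4 -> slot 4
895: h=4, h2=6, probe 4,10 -> slot 10
520: h=3, h2=1, probe 3,4,5 -> slot 5
Table: [_, _, _, 784, 960, 520, 963, 777, _, _, 895]

3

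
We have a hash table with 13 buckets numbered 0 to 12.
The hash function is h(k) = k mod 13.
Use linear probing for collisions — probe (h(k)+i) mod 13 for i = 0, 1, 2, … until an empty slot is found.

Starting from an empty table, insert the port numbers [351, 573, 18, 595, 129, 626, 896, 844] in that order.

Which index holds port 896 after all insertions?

3

351 hashes to 0; slot 0 is free -> place at 0.
573 hashes to 1; slot 1 is free -> place at 1.
18 hashes to 5; slot 5 is free -> place at 5.
595 hashes to 10; slot 10 is free -> place at 10.
129 hashes to 12; slot 12 is free -> place at 12.
626 hashes to 2; slot 2 is free -> place at 2.
896 hashes to 12; 12,0,1,2 taken -> place at 3.
844 hashes to 12; 12,0,1,2,3 taken -> place at 4.
Table: [351, 573, 626, 896, 844, 18, ∅, ∅, ∅, ∅, 595, ∅, 129]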